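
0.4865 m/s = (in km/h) 1.751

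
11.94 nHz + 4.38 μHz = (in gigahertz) 4.392e-15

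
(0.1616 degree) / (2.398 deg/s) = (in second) 0.06739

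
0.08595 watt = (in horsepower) 0.0001153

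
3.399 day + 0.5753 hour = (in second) 2.957e+05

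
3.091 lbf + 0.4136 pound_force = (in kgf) 1.59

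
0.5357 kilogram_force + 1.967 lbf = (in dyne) 1.4e+06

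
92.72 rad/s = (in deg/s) 5312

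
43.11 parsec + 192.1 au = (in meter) 1.33e+18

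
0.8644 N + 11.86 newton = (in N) 12.72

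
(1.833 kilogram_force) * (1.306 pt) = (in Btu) 7.85e-06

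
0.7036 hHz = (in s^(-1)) 70.36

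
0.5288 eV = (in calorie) 2.025e-20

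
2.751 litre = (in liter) 2.751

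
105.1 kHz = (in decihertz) 1.051e+06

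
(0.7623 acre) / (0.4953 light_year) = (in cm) 6.583e-11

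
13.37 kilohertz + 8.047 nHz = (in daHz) 1337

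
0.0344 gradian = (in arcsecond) 111.5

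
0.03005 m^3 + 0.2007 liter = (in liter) 30.25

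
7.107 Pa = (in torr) 0.05331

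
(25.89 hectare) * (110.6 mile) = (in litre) 4.608e+13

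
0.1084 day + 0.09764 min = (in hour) 2.603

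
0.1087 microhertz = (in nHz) 108.7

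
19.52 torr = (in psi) 0.3775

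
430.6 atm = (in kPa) 4.363e+04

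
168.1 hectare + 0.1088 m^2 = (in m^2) 1.681e+06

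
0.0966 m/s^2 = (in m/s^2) 0.0966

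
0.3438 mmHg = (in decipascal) 458.4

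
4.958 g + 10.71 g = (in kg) 0.01567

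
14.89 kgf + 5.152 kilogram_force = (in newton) 196.5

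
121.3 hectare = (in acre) 299.7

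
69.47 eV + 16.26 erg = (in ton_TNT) 3.886e-16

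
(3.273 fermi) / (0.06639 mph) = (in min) 1.838e-15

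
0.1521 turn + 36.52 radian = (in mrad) 3.748e+04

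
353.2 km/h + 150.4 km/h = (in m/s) 139.9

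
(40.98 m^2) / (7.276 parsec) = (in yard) 1.996e-16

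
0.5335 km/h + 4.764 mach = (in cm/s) 1.622e+05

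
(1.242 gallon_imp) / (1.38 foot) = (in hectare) 1.342e-06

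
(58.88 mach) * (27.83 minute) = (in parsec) 1.085e-09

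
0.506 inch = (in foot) 0.04217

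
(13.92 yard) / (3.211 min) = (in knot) 0.1284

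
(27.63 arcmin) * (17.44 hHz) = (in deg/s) 803.1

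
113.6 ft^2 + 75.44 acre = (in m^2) 3.053e+05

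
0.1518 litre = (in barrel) 0.0009548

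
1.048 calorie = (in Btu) 0.004156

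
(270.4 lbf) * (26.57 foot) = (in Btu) 9.233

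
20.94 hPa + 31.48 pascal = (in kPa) 2.125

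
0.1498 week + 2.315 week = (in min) 2.485e+04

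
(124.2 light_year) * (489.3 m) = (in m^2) 5.749e+20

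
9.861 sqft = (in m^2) 0.9161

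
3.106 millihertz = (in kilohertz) 3.106e-06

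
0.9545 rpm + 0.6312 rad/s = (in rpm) 6.982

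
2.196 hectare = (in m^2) 2.196e+04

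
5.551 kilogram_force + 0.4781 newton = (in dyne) 5.491e+06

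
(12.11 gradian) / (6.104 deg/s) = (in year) 5.662e-08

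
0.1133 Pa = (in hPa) 0.001133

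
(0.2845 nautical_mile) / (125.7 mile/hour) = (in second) 9.377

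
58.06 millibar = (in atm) 0.0573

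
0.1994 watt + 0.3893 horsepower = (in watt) 290.5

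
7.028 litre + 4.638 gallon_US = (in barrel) 0.1546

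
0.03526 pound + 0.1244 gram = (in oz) 0.5685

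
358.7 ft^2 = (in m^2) 33.32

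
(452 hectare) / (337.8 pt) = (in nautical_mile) 2.048e+04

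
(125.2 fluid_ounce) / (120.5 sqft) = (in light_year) 3.496e-20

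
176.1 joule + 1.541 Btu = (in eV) 1.125e+22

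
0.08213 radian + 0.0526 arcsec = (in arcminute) 282.3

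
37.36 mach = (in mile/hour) 2.846e+04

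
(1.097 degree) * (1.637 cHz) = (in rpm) 0.002993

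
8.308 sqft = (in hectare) 7.718e-05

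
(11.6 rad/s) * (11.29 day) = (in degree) 6.483e+08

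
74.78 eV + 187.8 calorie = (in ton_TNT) 1.878e-07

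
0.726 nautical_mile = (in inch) 5.294e+04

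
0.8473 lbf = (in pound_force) 0.8473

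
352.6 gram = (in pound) 0.7773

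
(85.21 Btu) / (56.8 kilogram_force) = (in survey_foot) 529.5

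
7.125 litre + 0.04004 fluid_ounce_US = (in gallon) 1.883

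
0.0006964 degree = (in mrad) 0.01215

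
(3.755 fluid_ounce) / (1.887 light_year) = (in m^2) 6.22e-21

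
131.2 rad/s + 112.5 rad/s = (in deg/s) 1.396e+04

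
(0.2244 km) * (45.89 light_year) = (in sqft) 1.049e+21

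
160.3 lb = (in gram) 7.271e+04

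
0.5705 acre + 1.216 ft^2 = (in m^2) 2309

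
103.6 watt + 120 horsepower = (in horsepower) 120.1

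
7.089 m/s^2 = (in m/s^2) 7.089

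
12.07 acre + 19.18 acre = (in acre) 31.25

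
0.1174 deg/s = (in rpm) 0.01957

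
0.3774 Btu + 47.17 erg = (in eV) 2.485e+21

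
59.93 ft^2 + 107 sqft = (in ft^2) 166.9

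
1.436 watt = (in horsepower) 0.001926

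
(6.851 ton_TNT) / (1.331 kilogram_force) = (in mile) 1.365e+06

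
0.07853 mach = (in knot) 51.98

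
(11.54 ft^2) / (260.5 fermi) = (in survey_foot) 1.35e+13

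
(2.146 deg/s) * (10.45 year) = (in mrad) 1.234e+10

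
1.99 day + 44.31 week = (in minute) 4.495e+05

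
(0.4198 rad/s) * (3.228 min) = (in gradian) 5176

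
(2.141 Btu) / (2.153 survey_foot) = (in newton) 3442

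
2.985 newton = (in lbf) 0.6711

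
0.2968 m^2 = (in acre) 7.334e-05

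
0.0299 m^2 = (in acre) 7.388e-06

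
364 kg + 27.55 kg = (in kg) 391.6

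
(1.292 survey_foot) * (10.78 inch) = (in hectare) 1.078e-05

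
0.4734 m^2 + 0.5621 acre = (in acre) 0.5622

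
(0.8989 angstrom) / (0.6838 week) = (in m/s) 2.174e-16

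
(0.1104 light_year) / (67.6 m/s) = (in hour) 4.292e+09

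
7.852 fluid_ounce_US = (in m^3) 0.0002322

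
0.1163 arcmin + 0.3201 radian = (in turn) 0.05095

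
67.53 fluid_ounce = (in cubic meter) 0.001997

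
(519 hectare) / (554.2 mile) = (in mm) 5819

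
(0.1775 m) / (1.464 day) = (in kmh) 5.052e-06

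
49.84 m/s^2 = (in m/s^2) 49.84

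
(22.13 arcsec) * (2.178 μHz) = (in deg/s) 1.339e-08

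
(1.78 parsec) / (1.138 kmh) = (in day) 2.011e+12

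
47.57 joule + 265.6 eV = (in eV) 2.969e+20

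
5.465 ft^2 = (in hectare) 5.077e-05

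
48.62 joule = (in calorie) 11.62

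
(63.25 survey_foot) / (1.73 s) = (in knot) 21.66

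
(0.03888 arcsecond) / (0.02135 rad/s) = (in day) 1.022e-10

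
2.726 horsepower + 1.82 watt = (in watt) 2035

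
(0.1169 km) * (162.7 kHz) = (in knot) 3.697e+07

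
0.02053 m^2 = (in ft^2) 0.221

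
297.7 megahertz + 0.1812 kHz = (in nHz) 2.977e+17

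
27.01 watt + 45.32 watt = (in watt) 72.33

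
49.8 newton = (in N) 49.8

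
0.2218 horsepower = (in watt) 165.4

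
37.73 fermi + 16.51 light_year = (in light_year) 16.51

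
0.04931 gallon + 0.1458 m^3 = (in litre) 146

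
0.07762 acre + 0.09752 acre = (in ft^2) 7629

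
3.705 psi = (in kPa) 25.55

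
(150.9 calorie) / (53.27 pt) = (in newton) 3.36e+04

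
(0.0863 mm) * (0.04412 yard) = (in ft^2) 3.748e-05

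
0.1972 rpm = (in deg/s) 1.183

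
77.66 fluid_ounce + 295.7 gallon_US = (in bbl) 7.055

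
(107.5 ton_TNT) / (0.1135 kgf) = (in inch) 1.591e+13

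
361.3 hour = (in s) 1.301e+06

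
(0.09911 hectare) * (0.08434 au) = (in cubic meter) 1.25e+13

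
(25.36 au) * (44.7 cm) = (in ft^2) 1.825e+13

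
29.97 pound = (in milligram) 1.359e+07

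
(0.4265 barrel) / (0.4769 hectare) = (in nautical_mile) 7.677e-09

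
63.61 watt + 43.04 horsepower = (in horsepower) 43.13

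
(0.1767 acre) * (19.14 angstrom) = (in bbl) 8.609e-06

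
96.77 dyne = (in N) 0.0009677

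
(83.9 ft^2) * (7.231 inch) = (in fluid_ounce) 4.841e+04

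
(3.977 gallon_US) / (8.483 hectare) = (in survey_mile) 1.103e-10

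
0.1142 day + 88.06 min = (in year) 0.0004804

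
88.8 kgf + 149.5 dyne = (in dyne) 8.708e+07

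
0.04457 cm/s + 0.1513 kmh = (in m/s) 0.04247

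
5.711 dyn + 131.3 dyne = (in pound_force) 0.000308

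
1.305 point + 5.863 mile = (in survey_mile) 5.863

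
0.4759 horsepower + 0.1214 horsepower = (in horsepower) 0.5973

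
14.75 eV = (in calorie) 5.648e-19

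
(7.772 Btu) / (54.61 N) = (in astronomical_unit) 1.004e-09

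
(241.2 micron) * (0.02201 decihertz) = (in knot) 1.032e-06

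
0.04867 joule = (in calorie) 0.01163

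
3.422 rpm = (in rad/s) 0.3584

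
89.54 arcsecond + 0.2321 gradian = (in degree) 0.2338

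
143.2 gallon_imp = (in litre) 651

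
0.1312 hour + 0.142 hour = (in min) 16.39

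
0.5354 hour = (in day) 0.02231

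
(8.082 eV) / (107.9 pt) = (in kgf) 3.469e-18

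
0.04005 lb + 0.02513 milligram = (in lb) 0.04005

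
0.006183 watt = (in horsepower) 8.292e-06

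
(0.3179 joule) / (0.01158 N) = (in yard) 30.02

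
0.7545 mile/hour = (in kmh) 1.214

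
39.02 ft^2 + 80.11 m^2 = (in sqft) 901.3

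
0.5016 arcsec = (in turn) 3.87e-07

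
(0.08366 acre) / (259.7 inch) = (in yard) 56.13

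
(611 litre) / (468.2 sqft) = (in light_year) 1.485e-18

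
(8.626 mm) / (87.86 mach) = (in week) 4.767e-13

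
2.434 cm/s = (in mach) 7.148e-05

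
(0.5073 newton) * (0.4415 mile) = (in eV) 2.25e+21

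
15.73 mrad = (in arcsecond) 3245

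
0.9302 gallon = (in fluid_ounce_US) 119.1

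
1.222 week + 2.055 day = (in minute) 1.528e+04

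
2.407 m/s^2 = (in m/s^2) 2.407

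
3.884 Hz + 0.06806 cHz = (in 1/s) 3.885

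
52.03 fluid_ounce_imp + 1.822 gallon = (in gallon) 2.213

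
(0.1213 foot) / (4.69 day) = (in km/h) 3.285e-07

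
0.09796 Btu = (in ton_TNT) 2.47e-08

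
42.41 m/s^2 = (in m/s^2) 42.41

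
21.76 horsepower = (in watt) 1.623e+04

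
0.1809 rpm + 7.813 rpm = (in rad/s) 0.8371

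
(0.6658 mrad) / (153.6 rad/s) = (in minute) 7.224e-08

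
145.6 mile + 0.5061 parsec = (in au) 1.044e+05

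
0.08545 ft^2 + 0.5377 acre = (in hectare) 0.2176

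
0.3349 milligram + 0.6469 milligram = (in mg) 0.9818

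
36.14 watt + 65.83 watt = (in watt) 102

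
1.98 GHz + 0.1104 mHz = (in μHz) 1.98e+15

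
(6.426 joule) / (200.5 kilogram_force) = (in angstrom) 3.268e+07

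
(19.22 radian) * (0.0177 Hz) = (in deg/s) 19.49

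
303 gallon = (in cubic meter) 1.147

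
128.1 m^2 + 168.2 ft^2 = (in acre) 0.03552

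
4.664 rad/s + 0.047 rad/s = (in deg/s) 269.9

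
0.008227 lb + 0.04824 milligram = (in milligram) 3732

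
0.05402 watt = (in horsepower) 7.244e-05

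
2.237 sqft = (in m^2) 0.2078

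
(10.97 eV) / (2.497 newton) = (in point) 1.995e-15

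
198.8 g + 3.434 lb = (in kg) 1.756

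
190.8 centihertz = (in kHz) 0.001908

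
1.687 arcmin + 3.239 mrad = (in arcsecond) 769.3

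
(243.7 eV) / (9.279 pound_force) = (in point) 2.681e-15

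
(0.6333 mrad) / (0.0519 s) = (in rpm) 0.1165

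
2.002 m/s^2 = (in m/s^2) 2.002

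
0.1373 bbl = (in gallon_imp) 4.802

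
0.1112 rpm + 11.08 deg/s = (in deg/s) 11.75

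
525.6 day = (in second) 4.541e+07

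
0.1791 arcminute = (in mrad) 0.0521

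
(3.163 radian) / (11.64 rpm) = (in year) 8.228e-08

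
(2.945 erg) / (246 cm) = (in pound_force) 2.691e-08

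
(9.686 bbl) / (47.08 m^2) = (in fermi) 3.271e+13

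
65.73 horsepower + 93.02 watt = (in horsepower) 65.85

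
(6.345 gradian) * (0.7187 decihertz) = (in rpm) 0.0684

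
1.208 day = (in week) 0.1726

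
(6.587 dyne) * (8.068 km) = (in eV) 3.317e+18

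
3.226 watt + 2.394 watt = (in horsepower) 0.007537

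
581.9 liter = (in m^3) 0.5819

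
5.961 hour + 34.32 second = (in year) 0.0006816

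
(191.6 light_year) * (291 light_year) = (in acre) 1.233e+33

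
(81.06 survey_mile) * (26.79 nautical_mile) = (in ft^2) 6.967e+10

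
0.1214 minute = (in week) 1.204e-05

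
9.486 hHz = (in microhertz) 9.486e+08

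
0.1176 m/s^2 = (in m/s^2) 0.1176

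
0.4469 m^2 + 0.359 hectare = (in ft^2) 3.865e+04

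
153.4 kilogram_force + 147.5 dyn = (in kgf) 153.4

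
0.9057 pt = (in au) 2.136e-15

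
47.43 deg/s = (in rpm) 7.905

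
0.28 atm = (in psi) 4.115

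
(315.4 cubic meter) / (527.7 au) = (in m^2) 3.995e-12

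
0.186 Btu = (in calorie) 46.9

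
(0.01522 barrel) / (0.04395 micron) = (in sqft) 5.926e+05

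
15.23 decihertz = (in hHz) 0.01523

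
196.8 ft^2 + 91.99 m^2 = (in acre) 0.02725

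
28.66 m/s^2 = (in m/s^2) 28.66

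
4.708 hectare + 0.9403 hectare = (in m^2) 5.648e+04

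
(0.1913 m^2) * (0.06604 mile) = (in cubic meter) 20.33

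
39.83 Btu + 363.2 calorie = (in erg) 4.354e+11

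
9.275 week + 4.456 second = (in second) 5.61e+06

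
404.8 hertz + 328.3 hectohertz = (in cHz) 3.323e+06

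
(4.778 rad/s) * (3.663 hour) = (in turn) 1.003e+04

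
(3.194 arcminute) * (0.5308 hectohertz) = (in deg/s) 2.826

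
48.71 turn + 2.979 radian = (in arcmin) 1.062e+06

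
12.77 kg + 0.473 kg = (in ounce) 467.1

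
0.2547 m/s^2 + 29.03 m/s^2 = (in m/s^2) 29.28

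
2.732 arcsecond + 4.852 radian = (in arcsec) 1.001e+06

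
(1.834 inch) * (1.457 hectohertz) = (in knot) 13.19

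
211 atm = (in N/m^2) 2.138e+07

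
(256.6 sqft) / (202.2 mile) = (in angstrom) 7.326e+05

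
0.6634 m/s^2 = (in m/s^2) 0.6634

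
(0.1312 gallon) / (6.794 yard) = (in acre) 1.975e-08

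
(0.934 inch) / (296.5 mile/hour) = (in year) 5.675e-12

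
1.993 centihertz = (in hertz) 0.01993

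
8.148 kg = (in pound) 17.96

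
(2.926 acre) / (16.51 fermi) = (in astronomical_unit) 4.794e+06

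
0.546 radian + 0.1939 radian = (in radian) 0.7399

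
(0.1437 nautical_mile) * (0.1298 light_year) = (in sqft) 3.518e+18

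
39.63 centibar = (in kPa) 39.63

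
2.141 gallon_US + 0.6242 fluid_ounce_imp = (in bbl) 0.05109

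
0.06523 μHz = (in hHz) 6.523e-10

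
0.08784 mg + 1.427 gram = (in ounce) 0.05034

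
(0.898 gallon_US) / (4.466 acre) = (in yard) 2.057e-07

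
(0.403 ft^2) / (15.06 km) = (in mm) 0.002486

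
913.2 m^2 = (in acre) 0.2257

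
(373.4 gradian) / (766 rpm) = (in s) 0.07312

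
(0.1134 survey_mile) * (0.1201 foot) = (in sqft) 71.91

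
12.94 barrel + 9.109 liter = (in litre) 2066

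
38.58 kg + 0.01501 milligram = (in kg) 38.58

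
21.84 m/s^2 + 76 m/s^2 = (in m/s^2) 97.84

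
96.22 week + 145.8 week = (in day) 1694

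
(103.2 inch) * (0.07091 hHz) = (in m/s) 18.59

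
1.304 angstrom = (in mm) 1.304e-07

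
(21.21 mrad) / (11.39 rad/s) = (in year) 5.905e-11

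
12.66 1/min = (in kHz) 0.000211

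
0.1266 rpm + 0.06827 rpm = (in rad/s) 0.02041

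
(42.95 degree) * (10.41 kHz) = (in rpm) 7.452e+04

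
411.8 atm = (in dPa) 4.173e+08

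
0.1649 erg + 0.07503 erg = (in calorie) 5.734e-09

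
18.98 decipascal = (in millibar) 0.01898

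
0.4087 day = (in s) 3.531e+04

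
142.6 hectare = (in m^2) 1.426e+06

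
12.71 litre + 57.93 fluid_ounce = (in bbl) 0.09072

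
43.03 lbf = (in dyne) 1.914e+07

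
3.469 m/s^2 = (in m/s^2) 3.469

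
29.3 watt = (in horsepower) 0.03929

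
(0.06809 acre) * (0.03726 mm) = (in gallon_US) 2.712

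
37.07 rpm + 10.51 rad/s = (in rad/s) 14.39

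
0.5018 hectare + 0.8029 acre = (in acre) 2.043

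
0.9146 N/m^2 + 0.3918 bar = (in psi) 5.683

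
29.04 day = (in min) 4.182e+04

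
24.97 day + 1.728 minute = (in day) 24.97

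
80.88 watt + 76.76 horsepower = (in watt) 5.732e+04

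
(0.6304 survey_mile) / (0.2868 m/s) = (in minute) 58.96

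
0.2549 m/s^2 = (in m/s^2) 0.2549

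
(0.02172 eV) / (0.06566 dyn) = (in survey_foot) 1.739e-14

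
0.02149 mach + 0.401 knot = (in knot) 14.62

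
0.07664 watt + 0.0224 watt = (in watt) 0.09904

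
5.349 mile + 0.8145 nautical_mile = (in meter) 1.012e+04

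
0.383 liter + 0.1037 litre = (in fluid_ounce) 16.46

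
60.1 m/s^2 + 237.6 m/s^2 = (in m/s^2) 297.7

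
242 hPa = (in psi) 3.51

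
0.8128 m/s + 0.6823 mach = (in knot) 453.2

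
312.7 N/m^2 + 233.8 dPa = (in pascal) 336.1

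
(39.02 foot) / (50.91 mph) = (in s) 0.5226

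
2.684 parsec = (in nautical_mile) 4.472e+13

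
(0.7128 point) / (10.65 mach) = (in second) 6.934e-08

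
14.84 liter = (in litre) 14.84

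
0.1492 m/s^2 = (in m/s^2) 0.1492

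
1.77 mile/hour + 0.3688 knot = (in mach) 0.002881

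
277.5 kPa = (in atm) 2.739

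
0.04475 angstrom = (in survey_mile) 2.781e-15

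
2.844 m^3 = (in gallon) 751.3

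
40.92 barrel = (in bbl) 40.92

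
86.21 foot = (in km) 0.02628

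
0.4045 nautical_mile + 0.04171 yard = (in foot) 2458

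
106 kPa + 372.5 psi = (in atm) 26.39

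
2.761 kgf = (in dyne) 2.708e+06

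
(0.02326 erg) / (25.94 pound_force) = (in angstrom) 0.2016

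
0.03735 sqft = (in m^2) 0.00347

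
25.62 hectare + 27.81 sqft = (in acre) 63.31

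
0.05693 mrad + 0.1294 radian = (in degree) 7.417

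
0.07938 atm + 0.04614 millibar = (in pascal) 8048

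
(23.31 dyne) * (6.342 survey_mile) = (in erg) 2.379e+07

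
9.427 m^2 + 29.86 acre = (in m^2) 1.208e+05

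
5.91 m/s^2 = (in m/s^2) 5.91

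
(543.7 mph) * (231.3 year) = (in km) 1.773e+09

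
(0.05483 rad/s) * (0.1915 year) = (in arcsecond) 6.83e+10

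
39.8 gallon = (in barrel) 0.9476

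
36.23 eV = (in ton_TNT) 1.387e-27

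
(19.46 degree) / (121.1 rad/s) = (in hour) 7.791e-07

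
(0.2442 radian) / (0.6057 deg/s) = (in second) 23.1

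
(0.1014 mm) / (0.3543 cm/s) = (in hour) 7.95e-06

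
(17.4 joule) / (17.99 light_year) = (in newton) 1.022e-16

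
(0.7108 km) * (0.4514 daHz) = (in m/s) 3209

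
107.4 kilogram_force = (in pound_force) 236.8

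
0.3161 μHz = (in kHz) 3.161e-10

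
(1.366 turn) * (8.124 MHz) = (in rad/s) 6.973e+07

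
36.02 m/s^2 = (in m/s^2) 36.02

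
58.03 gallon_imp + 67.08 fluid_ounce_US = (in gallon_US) 70.22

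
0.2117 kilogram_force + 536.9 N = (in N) 539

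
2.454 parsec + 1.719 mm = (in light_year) 8.004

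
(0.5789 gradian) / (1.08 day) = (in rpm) 9.306e-07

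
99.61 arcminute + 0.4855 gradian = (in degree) 2.097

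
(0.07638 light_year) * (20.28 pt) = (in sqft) 5.565e+13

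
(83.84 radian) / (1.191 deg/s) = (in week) 0.006669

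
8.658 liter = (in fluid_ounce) 292.8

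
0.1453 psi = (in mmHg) 7.514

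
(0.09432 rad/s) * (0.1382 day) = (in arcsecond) 2.323e+08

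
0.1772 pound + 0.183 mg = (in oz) 2.835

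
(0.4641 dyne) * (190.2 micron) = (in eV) 5.509e+09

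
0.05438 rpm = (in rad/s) 0.005695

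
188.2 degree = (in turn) 0.5228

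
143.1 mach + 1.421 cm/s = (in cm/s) 4.873e+06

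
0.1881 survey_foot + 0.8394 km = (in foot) 2754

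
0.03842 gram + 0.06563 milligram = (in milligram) 38.49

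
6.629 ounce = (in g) 187.9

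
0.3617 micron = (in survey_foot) 1.187e-06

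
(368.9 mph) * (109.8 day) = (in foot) 5.133e+09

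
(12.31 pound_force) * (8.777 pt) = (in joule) 0.1695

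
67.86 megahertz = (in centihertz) 6.786e+09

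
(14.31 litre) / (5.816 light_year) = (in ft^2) 2.799e-18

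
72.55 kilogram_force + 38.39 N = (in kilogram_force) 76.46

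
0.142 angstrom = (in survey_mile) 8.823e-15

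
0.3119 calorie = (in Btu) 0.001237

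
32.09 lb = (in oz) 513.4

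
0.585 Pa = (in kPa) 0.000585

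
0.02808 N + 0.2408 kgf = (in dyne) 2.39e+05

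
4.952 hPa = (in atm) 0.004887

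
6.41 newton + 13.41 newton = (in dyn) 1.982e+06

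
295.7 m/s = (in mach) 0.8684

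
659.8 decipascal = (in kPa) 0.06598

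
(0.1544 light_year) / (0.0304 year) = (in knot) 2.962e+09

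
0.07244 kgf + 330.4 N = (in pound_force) 74.44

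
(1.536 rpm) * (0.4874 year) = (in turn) 3.935e+05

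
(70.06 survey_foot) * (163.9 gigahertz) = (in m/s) 3.5e+12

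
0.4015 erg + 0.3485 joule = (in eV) 2.175e+18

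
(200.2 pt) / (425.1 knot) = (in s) 0.000323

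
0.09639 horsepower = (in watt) 71.88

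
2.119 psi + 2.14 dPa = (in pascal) 1.461e+04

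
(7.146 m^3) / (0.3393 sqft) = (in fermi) 2.267e+17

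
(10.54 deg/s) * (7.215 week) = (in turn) 1.278e+05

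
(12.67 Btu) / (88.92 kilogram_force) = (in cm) 1533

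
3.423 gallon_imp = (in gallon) 4.111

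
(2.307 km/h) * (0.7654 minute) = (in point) 8.342e+04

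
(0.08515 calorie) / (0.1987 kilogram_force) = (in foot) 0.5999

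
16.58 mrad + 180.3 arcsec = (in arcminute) 60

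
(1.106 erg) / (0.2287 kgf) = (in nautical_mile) 2.663e-11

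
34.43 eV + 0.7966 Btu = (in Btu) 0.7966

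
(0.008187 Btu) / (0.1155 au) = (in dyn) 4.999e-05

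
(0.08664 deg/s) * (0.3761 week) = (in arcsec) 7.095e+07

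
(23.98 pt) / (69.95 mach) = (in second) 3.552e-07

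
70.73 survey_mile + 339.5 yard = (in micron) 1.141e+11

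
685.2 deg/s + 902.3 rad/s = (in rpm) 8731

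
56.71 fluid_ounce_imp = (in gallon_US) 0.4257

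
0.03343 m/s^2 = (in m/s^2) 0.03343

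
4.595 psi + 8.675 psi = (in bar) 0.9149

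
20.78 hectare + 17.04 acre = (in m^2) 2.768e+05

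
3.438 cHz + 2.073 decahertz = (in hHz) 0.2076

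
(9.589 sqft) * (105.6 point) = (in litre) 33.19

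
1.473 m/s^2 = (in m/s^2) 1.473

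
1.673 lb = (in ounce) 26.77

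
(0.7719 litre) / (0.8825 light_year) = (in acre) 2.285e-23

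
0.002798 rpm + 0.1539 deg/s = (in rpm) 0.02845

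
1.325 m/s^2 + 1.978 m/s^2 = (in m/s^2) 3.303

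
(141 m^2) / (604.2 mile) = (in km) 1.45e-07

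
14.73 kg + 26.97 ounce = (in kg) 15.49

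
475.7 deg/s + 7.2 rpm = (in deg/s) 518.9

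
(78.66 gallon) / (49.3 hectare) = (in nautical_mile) 3.261e-10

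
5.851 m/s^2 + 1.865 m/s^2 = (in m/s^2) 7.716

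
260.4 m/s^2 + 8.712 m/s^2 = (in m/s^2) 269.1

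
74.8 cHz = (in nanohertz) 7.48e+08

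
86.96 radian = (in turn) 13.84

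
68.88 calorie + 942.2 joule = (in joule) 1230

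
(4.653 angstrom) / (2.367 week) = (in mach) 9.546e-19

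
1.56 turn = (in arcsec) 2.022e+06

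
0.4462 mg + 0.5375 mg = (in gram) 0.0009837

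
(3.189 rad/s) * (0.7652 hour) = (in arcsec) 1.812e+09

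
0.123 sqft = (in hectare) 1.143e-06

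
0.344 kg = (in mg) 3.44e+05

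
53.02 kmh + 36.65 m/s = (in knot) 99.87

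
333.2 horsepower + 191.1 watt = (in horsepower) 333.5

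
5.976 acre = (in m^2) 2.418e+04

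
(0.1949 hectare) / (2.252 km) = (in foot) 2.839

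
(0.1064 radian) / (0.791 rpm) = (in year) 4.073e-08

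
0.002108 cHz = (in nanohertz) 2.108e+04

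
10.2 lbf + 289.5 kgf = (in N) 2884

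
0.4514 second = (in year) 1.431e-08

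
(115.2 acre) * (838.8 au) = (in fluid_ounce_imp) 2.059e+24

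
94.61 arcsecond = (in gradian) 0.0292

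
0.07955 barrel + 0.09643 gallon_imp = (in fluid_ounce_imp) 460.6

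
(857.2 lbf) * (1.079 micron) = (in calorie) 0.0009833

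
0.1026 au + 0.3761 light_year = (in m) 3.558e+15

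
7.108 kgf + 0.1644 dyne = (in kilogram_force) 7.108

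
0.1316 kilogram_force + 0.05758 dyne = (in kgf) 0.1316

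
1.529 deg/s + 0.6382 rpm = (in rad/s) 0.09352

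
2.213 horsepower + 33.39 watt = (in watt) 1684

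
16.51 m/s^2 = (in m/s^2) 16.51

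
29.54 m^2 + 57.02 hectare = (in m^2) 5.702e+05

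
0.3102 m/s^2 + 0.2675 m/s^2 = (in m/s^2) 0.5777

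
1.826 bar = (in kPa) 182.6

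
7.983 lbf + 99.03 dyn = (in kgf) 3.621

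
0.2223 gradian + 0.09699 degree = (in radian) 0.005185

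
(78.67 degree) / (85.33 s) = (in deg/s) 0.922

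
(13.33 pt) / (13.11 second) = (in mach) 1.053e-06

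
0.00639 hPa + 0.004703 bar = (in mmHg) 3.532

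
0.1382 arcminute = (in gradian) 0.002559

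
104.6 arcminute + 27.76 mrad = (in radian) 0.05819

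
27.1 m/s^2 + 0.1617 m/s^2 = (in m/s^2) 27.26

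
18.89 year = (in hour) 1.655e+05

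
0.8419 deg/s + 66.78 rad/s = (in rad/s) 66.79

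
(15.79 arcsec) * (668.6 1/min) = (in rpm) 0.008146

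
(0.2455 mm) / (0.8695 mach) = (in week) 1.371e-12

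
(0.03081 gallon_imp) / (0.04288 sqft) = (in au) 2.35e-13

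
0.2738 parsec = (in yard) 9.239e+15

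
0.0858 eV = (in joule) 1.375e-20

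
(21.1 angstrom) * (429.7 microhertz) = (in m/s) 9.067e-13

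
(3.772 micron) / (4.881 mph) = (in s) 1.729e-06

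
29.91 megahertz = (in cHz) 2.991e+09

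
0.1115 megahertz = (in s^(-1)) 1.115e+05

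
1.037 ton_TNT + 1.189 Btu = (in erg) 4.339e+16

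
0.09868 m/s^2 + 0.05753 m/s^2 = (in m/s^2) 0.1562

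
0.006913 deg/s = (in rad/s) 0.0001207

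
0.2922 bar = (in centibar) 29.22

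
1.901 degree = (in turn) 0.005281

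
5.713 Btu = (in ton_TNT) 1.441e-06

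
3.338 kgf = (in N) 32.73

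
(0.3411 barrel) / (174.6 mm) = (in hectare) 3.106e-05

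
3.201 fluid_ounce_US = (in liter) 0.09466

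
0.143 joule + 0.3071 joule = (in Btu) 0.0004266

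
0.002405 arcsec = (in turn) 1.856e-09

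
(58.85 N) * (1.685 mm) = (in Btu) 9.399e-05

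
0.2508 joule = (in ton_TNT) 5.994e-11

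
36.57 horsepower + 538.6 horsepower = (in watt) 4.289e+05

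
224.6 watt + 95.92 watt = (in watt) 320.5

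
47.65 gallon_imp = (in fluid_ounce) 7325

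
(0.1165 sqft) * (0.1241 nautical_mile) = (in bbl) 15.65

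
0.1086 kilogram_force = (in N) 1.065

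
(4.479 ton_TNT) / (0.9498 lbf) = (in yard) 4.851e+09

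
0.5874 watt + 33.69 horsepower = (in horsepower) 33.69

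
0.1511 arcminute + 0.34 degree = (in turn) 0.0009514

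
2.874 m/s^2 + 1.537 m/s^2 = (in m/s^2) 4.411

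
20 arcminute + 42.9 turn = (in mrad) 2.696e+05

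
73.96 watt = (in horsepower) 0.09918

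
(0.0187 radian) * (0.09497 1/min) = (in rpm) 0.0002826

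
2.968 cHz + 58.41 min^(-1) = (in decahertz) 0.1003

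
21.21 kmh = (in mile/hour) 13.18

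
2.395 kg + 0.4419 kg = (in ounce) 100.1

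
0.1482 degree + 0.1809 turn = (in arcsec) 2.35e+05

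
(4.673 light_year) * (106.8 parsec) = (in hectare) 1.457e+31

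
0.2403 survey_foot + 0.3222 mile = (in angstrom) 5.186e+12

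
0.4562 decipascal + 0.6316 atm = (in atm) 0.6316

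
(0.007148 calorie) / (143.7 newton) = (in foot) 0.0006828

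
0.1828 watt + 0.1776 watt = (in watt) 0.3604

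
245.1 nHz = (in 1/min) 1.471e-05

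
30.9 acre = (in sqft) 1.346e+06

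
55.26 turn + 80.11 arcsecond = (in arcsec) 7.162e+07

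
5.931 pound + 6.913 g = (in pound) 5.946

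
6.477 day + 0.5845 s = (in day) 6.477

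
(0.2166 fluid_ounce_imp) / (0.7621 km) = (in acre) 1.995e-12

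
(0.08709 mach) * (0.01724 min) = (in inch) 1208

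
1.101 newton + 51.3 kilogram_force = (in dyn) 5.042e+07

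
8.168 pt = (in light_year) 3.046e-19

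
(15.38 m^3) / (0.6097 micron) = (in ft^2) 2.715e+08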